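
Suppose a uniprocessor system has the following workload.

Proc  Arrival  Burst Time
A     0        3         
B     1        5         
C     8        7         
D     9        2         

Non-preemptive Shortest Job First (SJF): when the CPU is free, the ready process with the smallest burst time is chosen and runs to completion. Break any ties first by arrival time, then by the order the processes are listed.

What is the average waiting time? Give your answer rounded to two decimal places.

Schedule: | A 0-3 | B 3-8 | C 8-15 | D 15-17 |
Completion: A=3  B=8  C=15  D=17
Waiting times: A=0, B=2, C=0, D=6
Average waiting = (0+2+0+6) / 4 = 8/4 = 2.00

2.00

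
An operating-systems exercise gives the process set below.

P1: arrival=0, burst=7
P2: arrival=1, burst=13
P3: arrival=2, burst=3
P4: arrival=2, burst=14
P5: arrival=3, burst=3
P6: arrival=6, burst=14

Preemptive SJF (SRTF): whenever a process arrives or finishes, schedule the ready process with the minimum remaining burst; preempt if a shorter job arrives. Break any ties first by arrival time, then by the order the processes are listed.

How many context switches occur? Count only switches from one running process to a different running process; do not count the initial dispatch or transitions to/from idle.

Timeline: | P1 0-2 | P3 2-5 | P5 5-8 | P1 8-13 | P2 13-26 | P4 26-40 | P6 40-54 |
Completion: P1=13  P2=26  P3=5  P4=40  P5=8  P6=54
Turnaround (C−A): P1=13  P2=25  P3=3  P4=38  P5=5  P6=48

6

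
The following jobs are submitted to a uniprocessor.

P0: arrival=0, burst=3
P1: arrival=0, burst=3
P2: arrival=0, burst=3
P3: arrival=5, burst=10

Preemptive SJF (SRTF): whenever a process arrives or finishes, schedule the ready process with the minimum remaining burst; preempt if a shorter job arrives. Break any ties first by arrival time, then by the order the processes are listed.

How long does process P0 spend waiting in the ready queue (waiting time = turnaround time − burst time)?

Timeline: | P0 0-3 | P1 3-6 | P2 6-9 | P3 9-19 |
Completion: P0=3  P1=6  P2=9  P3=19
Turnaround (C−A): P0=3  P1=6  P2=9  P3=14
Waiting(P0) = turnaround − burst = 3 − 3 = 0

0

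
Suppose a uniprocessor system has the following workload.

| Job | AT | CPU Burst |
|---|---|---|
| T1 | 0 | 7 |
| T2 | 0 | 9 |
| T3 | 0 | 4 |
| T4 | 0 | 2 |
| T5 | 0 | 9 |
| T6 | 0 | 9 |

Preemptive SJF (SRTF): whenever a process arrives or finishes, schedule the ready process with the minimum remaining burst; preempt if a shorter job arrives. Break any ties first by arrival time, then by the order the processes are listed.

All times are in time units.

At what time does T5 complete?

31

Schedule: | T4 0-2 | T3 2-6 | T1 6-13 | T2 13-22 | T5 22-31 | T6 31-40 |
Completion: T1=13  T2=22  T3=6  T4=2  T5=31  T6=40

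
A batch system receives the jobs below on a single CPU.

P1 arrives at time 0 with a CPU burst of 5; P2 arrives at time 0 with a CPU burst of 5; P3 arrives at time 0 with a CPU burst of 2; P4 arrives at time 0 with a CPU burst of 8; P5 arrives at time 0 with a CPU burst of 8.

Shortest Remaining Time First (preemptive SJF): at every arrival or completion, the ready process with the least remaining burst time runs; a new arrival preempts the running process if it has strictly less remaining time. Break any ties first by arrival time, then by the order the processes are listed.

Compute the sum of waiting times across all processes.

Gantt: | P3 0-2 | P1 2-7 | P2 7-12 | P4 12-20 | P5 20-28 |
Completion: P1=7  P2=12  P3=2  P4=20  P5=28
Waiting = turnaround − burst: P1=2, P2=7, P3=0, P4=12, P5=20
Total waiting = 2 + 7 + 0 + 12 + 20 = 41

41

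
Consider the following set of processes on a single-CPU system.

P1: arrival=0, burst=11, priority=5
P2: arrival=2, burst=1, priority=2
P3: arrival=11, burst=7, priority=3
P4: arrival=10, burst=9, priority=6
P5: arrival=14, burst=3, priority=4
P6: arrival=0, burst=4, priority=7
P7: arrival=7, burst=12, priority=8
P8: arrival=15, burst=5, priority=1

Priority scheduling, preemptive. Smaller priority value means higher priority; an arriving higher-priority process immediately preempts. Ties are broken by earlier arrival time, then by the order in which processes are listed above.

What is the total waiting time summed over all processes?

Timeline: | P1 0-2 | P2 2-3 | P1 3-11 | P3 11-15 | P8 15-20 | P3 20-23 | P5 23-26 | P1 26-27 | P4 27-36 | P6 36-40 | P7 40-52 |
Completion: P1=27  P2=3  P3=23  P4=36  P5=26  P6=40  P7=52  P8=20
Waiting = turnaround − burst: P1=16, P2=0, P3=5, P4=17, P5=9, P6=36, P7=33, P8=0
Total waiting = 16 + 0 + 5 + 17 + 9 + 36 + 33 + 0 = 116

116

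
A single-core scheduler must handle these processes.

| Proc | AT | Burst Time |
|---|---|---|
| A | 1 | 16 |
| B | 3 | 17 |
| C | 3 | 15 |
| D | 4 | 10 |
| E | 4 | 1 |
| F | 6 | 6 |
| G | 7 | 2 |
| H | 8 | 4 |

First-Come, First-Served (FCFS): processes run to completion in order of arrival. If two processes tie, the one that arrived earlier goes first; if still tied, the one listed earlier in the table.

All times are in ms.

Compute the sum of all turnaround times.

Schedule: | idle 0-1 | A 1-17 | B 17-34 | C 34-49 | D 49-59 | E 59-60 | F 60-66 | G 66-68 | H 68-72 |
Completion: A=17  B=34  C=49  D=59  E=60  F=66  G=68  H=72
Turnaround (C−A): A=16  B=31  C=46  D=55  E=56  F=60  G=61  H=64
Turnaround = completion − arrival: A=16, B=31, C=46, D=55, E=56, F=60, G=61, H=64
Total turnaround = 16 + 31 + 46 + 55 + 56 + 60 + 61 + 64 = 389

389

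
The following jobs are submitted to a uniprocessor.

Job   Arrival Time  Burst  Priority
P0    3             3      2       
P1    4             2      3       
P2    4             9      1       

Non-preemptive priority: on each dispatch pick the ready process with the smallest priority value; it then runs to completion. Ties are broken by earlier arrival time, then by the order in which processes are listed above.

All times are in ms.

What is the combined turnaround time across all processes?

Gantt: | idle 0-3 | P0 3-6 | P2 6-15 | P1 15-17 |
Completion: P0=6  P1=17  P2=15
Turnaround = completion − arrival: P0=3, P1=13, P2=11
Total turnaround = 3 + 13 + 11 = 27

27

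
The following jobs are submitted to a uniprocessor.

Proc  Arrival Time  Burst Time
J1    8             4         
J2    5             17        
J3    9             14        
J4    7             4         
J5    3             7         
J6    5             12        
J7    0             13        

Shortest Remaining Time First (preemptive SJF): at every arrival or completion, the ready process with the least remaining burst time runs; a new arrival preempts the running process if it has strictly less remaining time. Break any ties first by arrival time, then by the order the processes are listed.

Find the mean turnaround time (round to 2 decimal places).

Gantt: | J7 0-3 | J5 3-10 | J4 10-14 | J1 14-18 | J7 18-28 | J6 28-40 | J3 40-54 | J2 54-71 |
Completion: J1=18  J2=71  J3=54  J4=14  J5=10  J6=40  J7=28
Turnaround times: J1=10, J2=66, J3=45, J4=7, J5=7, J6=35, J7=28
Average turnaround = (10+66+45+7+7+35+28) / 7 = 198/7 = 28.29

28.29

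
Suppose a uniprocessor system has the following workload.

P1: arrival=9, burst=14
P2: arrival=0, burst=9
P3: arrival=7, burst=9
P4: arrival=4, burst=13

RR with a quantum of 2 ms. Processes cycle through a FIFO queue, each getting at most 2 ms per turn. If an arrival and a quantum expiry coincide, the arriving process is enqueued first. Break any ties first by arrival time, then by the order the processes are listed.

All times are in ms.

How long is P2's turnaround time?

Gantt: | P2 0-4 | P4 4-6 | P2 6-8 | P4 8-10 | P3 10-12 | P2 12-14 | P1 14-16 | P4 16-18 | P3 18-20 | P2 20-21 | P1 21-23 | P4 23-25 | P3 25-27 | P1 27-29 | P4 29-31 | P3 31-33 | P1 33-35 | P4 35-37 | P3 37-38 | P1 38-40 | P4 40-41 | P1 41-45 |
Completion: P1=45  P2=21  P3=38  P4=41
Turnaround (C−A): P1=36  P2=21  P3=31  P4=37
Turnaround(P2) = completion − arrival = 21 − 0 = 21

21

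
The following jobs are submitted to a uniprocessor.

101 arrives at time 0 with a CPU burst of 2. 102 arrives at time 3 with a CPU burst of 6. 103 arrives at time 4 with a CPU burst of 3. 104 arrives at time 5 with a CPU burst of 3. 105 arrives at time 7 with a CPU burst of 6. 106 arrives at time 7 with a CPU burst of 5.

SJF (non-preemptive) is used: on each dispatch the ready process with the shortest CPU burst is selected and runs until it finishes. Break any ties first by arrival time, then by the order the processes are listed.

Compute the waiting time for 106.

8

Timeline: | 101 0-2 | idle 2-3 | 102 3-9 | 103 9-12 | 104 12-15 | 106 15-20 | 105 20-26 |
Completion: 101=2  102=9  103=12  104=15  105=26  106=20
Turnaround (C−A): 101=2  102=6  103=8  104=10  105=19  106=13
Waiting(106) = turnaround − burst = 13 − 5 = 8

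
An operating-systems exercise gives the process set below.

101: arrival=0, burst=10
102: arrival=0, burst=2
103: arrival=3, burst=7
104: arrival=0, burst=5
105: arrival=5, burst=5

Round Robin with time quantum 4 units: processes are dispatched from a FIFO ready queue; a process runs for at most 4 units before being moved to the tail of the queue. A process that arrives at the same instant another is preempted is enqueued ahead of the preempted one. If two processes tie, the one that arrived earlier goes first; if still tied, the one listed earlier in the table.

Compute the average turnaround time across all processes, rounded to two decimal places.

20.80

Schedule: | 101 0-4 | 102 4-6 | 104 6-10 | 103 10-14 | 101 14-18 | 105 18-22 | 104 22-23 | 103 23-26 | 101 26-28 | 105 28-29 |
Completion: 101=28  102=6  103=26  104=23  105=29
Turnaround (C−A): 101=28  102=6  103=23  104=23  105=24
Turnaround times: 101=28, 102=6, 103=23, 104=23, 105=24
Average turnaround = (28+6+23+23+24) / 5 = 104/5 = 20.80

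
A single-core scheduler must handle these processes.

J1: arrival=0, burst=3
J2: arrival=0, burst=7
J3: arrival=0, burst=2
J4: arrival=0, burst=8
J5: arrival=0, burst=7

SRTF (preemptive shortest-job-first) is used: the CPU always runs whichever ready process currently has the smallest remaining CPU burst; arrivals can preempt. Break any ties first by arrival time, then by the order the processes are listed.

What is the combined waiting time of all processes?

38

Schedule: | J3 0-2 | J1 2-5 | J2 5-12 | J5 12-19 | J4 19-27 |
Completion: J1=5  J2=12  J3=2  J4=27  J5=19
Turnaround (C−A): J1=5  J2=12  J3=2  J4=27  J5=19
Waiting = turnaround − burst: J1=2, J2=5, J3=0, J4=19, J5=12
Total waiting = 2 + 5 + 0 + 19 + 12 = 38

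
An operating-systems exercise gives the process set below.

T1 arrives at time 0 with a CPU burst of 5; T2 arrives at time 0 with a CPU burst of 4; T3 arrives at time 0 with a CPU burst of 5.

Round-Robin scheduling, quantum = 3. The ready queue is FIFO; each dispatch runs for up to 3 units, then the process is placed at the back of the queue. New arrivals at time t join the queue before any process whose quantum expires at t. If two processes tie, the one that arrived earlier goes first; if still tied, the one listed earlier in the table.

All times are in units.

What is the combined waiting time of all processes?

Gantt: | T1 0-3 | T2 3-6 | T3 6-9 | T1 9-11 | T2 11-12 | T3 12-14 |
Completion: T1=11  T2=12  T3=14
Turnaround (C−A): T1=11  T2=12  T3=14
Waiting = turnaround − burst: T1=6, T2=8, T3=9
Total waiting = 6 + 8 + 9 = 23

23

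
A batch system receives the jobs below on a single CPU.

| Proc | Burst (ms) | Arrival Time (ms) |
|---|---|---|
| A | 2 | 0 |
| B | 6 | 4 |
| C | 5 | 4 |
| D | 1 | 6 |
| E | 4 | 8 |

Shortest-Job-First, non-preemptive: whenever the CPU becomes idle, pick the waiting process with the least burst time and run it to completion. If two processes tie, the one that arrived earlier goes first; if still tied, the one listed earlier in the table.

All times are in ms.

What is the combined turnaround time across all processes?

Timeline: | A 0-2 | idle 2-4 | C 4-9 | D 9-10 | E 10-14 | B 14-20 |
Completion: A=2  B=20  C=9  D=10  E=14
Turnaround (C−A): A=2  B=16  C=5  D=4  E=6
Turnaround = completion − arrival: A=2, B=16, C=5, D=4, E=6
Total turnaround = 2 + 16 + 5 + 4 + 6 = 33

33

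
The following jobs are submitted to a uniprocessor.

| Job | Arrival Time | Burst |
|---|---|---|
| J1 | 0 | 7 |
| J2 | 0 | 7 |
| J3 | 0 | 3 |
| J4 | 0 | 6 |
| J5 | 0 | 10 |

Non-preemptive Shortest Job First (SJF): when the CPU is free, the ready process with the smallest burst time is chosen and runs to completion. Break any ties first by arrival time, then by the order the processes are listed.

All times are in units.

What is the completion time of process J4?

Schedule: | J3 0-3 | J4 3-9 | J1 9-16 | J2 16-23 | J5 23-33 |
Completion: J1=16  J2=23  J3=3  J4=9  J5=33
Turnaround (C−A): J1=16  J2=23  J3=3  J4=9  J5=33

9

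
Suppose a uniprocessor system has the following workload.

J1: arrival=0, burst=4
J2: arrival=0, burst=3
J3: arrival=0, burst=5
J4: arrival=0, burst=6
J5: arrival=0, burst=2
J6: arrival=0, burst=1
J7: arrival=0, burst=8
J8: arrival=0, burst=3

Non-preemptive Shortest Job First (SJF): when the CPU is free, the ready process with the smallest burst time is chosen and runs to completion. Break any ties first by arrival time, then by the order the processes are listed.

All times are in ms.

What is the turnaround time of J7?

Schedule: | J6 0-1 | J5 1-3 | J2 3-6 | J8 6-9 | J1 9-13 | J3 13-18 | J4 18-24 | J7 24-32 |
Completion: J1=13  J2=6  J3=18  J4=24  J5=3  J6=1  J7=32  J8=9
Turnaround (C−A): J1=13  J2=6  J3=18  J4=24  J5=3  J6=1  J7=32  J8=9
Turnaround(J7) = completion − arrival = 32 − 0 = 32

32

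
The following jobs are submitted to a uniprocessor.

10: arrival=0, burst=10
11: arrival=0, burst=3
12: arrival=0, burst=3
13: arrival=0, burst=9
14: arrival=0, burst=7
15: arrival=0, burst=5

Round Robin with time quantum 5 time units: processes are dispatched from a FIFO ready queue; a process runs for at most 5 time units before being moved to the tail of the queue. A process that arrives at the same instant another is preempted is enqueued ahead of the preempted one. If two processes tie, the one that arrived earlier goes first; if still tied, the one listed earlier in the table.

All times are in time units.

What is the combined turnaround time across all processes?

Timeline: | 10 0-5 | 11 5-8 | 12 8-11 | 13 11-16 | 14 16-21 | 15 21-26 | 10 26-31 | 13 31-35 | 14 35-37 |
Completion: 10=31  11=8  12=11  13=35  14=37  15=26
Turnaround (C−A): 10=31  11=8  12=11  13=35  14=37  15=26
Turnaround = completion − arrival: 10=31, 11=8, 12=11, 13=35, 14=37, 15=26
Total turnaround = 31 + 8 + 11 + 35 + 37 + 26 = 148

148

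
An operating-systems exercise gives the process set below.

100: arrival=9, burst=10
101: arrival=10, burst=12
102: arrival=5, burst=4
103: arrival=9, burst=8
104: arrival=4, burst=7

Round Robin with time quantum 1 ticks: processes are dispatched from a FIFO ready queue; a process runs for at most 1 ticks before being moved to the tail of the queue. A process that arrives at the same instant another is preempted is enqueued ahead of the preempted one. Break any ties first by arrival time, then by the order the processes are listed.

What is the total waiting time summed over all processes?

88

Gantt: | idle 0-4 | 104 4-5 | 102 5-6 | 104 6-7 | 102 7-8 | 104 8-9 | 102 9-10 | 100 10-11 | 103 11-12 | 104 12-13 | 101 13-14 | 102 14-15 | 100 15-16 | 103 16-17 | 104 17-18 | 101 18-19 | 100 19-20 | 103 20-21 | 104 21-22 | 101 22-23 | 100 23-24 | 103 24-25 | 104 25-26 | 101 26-27 | 100 27-28 | 103 28-29 | 101 29-30 | 100 30-31 | 103 31-32 | 101 32-33 | 100 33-34 | 103 34-35 | 101 35-36 | 100 36-37 | 103 37-38 | 101 38-39 | 100 39-40 | 101 40-41 | 100 41-42 | 101 42-45 |
Completion: 100=42  101=45  102=15  103=38  104=26
Waiting = turnaround − burst: 100=23, 101=23, 102=6, 103=21, 104=15
Total waiting = 23 + 23 + 6 + 21 + 15 = 88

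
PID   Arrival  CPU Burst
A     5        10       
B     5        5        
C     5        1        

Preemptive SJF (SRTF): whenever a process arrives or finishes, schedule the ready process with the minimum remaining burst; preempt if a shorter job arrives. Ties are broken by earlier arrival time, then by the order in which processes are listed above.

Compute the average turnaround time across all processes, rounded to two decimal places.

7.67

Gantt: | idle 0-5 | C 5-6 | B 6-11 | A 11-21 |
Completion: A=21  B=11  C=6
Turnaround (C−A): A=16  B=6  C=1
Turnaround times: A=16, B=6, C=1
Average turnaround = (16+6+1) / 3 = 23/3 = 7.67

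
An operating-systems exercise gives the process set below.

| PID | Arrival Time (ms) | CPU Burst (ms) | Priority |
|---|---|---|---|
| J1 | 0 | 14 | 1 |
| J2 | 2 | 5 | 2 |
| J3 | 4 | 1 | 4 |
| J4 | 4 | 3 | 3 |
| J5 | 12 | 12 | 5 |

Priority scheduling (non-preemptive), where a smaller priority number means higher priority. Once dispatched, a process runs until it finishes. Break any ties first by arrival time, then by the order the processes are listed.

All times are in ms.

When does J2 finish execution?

19

Timeline: | J1 0-14 | J2 14-19 | J4 19-22 | J3 22-23 | J5 23-35 |
Completion: J1=14  J2=19  J3=23  J4=22  J5=35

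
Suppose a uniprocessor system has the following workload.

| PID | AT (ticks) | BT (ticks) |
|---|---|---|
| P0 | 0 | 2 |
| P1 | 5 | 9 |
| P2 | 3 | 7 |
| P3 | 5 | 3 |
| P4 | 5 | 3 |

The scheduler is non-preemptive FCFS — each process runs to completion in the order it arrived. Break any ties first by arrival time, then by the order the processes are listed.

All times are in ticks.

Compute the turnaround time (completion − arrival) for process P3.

17

Schedule: | P0 0-2 | idle 2-3 | P2 3-10 | P1 10-19 | P3 19-22 | P4 22-25 |
Completion: P0=2  P1=19  P2=10  P3=22  P4=25
Turnaround (C−A): P0=2  P1=14  P2=7  P3=17  P4=20
Turnaround(P3) = completion − arrival = 22 − 5 = 17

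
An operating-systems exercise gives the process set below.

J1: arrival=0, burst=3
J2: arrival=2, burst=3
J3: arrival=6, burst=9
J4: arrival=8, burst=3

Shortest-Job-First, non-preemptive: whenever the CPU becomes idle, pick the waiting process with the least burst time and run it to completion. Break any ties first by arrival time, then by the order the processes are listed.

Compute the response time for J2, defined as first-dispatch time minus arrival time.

1

Schedule: | J1 0-3 | J2 3-6 | J3 6-15 | J4 15-18 |
Completion: J1=3  J2=6  J3=15  J4=18
Turnaround (C−A): J1=3  J2=4  J3=9  J4=10
Response(J2) = first start − arrival = 3 − 2 = 1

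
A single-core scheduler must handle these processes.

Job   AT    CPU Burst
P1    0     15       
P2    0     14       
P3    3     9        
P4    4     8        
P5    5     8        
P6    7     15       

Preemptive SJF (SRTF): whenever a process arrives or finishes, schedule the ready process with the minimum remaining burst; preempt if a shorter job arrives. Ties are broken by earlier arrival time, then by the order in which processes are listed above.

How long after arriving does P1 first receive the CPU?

Schedule: | P2 0-3 | P3 3-12 | P4 12-20 | P5 20-28 | P2 28-39 | P1 39-54 | P6 54-69 |
Completion: P1=54  P2=39  P3=12  P4=20  P5=28  P6=69
Turnaround (C−A): P1=54  P2=39  P3=9  P4=16  P5=23  P6=62
Response(P1) = first start − arrival = 39 − 0 = 39

39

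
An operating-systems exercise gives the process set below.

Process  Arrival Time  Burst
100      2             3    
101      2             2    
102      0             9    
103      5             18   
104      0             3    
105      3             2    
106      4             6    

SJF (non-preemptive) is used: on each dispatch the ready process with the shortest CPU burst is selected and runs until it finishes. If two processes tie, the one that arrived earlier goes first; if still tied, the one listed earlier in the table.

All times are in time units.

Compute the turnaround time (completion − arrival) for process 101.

3

Gantt: | 104 0-3 | 101 3-5 | 105 5-7 | 100 7-10 | 106 10-16 | 102 16-25 | 103 25-43 |
Completion: 100=10  101=5  102=25  103=43  104=3  105=7  106=16
Turnaround (C−A): 100=8  101=3  102=25  103=38  104=3  105=4  106=12
Turnaround(101) = completion − arrival = 5 − 2 = 3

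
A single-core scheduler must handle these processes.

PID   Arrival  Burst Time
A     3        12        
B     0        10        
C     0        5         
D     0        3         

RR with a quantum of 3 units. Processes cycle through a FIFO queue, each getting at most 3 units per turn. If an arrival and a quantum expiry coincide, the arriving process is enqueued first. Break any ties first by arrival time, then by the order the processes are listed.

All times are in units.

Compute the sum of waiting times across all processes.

Schedule: | B 0-3 | C 3-6 | D 6-9 | A 9-12 | B 12-15 | C 15-17 | A 17-20 | B 20-23 | A 23-26 | B 26-27 | A 27-30 |
Completion: A=30  B=27  C=17  D=9
Turnaround (C−A): A=27  B=27  C=17  D=9
Waiting = turnaround − burst: A=15, B=17, C=12, D=6
Total waiting = 15 + 17 + 12 + 6 = 50

50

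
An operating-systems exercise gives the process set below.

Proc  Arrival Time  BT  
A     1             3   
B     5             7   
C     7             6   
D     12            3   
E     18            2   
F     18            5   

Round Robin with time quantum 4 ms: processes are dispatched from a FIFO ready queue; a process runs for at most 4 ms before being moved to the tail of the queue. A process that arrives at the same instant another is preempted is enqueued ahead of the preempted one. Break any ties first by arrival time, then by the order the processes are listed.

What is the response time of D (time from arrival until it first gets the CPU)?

Schedule: | idle 0-1 | A 1-4 | idle 4-5 | B 5-9 | C 9-13 | B 13-16 | D 16-19 | C 19-21 | E 21-23 | F 23-28 |
Completion: A=4  B=16  C=21  D=19  E=23  F=28
Turnaround (C−A): A=3  B=11  C=14  D=7  E=5  F=10
Response(D) = first start − arrival = 16 − 12 = 4

4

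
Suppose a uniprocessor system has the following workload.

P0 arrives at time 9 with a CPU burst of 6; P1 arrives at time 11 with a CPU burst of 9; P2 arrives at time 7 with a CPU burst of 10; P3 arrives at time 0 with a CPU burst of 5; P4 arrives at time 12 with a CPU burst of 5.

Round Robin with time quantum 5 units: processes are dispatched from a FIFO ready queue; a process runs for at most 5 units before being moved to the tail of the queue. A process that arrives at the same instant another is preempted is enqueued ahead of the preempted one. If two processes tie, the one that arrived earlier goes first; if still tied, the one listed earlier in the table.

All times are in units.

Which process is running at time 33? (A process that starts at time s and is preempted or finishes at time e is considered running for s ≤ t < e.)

P1

Schedule: | P3 0-5 | idle 5-7 | P2 7-12 | P0 12-17 | P1 17-22 | P4 22-27 | P2 27-32 | P0 32-33 | P1 33-37 |
Completion: P0=33  P1=37  P2=32  P3=5  P4=27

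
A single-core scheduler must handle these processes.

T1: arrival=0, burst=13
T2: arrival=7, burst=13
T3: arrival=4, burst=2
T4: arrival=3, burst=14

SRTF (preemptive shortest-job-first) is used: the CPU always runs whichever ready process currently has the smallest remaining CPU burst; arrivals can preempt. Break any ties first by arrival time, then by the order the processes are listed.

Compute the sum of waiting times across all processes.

35

Gantt: | T1 0-4 | T3 4-6 | T1 6-15 | T2 15-28 | T4 28-42 |
Completion: T1=15  T2=28  T3=6  T4=42
Turnaround (C−A): T1=15  T2=21  T3=2  T4=39
Waiting = turnaround − burst: T1=2, T2=8, T3=0, T4=25
Total waiting = 2 + 8 + 0 + 25 = 35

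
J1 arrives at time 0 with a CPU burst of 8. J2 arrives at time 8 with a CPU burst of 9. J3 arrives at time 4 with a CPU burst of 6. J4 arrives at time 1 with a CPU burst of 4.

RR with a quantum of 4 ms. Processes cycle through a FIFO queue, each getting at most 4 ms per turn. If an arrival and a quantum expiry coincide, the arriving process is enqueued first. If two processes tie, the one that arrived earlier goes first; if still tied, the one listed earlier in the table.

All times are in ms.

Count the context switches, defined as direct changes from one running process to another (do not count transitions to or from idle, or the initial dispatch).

Schedule: | J1 0-4 | J4 4-8 | J3 8-12 | J1 12-16 | J2 16-20 | J3 20-22 | J2 22-27 |
Completion: J1=16  J2=27  J3=22  J4=8

6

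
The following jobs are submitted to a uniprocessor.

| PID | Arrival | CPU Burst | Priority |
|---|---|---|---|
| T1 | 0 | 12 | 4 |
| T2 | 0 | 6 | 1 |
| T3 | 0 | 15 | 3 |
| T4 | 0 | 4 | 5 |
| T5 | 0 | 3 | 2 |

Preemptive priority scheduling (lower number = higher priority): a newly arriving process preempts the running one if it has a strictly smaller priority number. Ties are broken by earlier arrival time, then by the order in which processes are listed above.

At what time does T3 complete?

24

Gantt: | T2 0-6 | T5 6-9 | T3 9-24 | T1 24-36 | T4 36-40 |
Completion: T1=36  T2=6  T3=24  T4=40  T5=9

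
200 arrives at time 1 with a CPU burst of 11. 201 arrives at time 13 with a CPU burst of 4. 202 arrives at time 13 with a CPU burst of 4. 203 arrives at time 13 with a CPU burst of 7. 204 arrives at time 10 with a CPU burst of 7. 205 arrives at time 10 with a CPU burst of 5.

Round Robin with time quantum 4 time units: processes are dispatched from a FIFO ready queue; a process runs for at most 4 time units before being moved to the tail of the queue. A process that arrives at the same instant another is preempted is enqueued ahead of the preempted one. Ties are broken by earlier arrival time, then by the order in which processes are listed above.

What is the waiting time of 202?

Schedule: | idle 0-1 | 200 1-12 | 204 12-16 | 205 16-20 | 201 20-24 | 202 24-28 | 203 28-32 | 204 32-35 | 205 35-36 | 203 36-39 |
Completion: 200=12  201=24  202=28  203=39  204=35  205=36
Turnaround (C−A): 200=11  201=11  202=15  203=26  204=25  205=26
Waiting(202) = turnaround − burst = 15 − 4 = 11

11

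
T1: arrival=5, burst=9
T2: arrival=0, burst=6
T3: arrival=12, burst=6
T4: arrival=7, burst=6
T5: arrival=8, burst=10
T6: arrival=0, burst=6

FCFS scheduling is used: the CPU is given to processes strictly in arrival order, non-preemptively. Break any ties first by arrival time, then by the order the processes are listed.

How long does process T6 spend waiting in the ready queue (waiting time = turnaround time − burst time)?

6

Schedule: | T2 0-6 | T6 6-12 | T1 12-21 | T4 21-27 | T5 27-37 | T3 37-43 |
Completion: T1=21  T2=6  T3=43  T4=27  T5=37  T6=12
Turnaround (C−A): T1=16  T2=6  T3=31  T4=20  T5=29  T6=12
Waiting(T6) = turnaround − burst = 12 − 6 = 6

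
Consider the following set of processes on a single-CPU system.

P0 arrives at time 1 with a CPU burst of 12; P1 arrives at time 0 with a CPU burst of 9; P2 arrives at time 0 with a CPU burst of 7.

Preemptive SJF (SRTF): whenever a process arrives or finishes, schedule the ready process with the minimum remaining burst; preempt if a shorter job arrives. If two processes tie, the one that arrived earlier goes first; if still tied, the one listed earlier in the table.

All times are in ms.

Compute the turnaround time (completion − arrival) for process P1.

Timeline: | P2 0-7 | P1 7-16 | P0 16-28 |
Completion: P0=28  P1=16  P2=7
Turnaround (C−A): P0=27  P1=16  P2=7
Turnaround(P1) = completion − arrival = 16 − 0 = 16

16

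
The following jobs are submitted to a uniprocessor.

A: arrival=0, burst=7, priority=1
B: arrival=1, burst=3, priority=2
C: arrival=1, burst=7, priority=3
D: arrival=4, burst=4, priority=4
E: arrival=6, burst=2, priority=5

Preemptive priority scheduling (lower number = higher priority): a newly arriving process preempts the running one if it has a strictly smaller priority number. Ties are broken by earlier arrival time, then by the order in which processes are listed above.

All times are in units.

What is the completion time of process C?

17

Gantt: | A 0-7 | B 7-10 | C 10-17 | D 17-21 | E 21-23 |
Completion: A=7  B=10  C=17  D=21  E=23
Turnaround (C−A): A=7  B=9  C=16  D=17  E=17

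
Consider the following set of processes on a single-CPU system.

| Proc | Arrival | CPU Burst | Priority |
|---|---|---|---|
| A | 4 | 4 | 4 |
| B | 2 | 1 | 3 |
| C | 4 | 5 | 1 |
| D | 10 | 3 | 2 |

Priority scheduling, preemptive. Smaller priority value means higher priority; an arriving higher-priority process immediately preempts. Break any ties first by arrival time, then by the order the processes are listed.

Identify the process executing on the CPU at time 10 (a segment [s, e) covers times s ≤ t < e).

Gantt: | idle 0-2 | B 2-3 | idle 3-4 | C 4-9 | A 9-10 | D 10-13 | A 13-16 |
Completion: A=16  B=3  C=9  D=13
Turnaround (C−A): A=12  B=1  C=5  D=3

D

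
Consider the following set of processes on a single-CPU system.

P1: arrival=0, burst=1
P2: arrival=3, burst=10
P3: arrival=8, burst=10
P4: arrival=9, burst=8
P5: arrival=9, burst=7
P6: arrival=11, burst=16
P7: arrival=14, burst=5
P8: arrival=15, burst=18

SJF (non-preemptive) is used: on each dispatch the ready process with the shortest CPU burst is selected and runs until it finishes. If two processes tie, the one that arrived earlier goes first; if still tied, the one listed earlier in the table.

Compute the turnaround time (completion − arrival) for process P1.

1

Timeline: | P1 0-1 | idle 1-3 | P2 3-13 | P5 13-20 | P7 20-25 | P4 25-33 | P3 33-43 | P6 43-59 | P8 59-77 |
Completion: P1=1  P2=13  P3=43  P4=33  P5=20  P6=59  P7=25  P8=77
Turnaround(P1) = completion − arrival = 1 − 0 = 1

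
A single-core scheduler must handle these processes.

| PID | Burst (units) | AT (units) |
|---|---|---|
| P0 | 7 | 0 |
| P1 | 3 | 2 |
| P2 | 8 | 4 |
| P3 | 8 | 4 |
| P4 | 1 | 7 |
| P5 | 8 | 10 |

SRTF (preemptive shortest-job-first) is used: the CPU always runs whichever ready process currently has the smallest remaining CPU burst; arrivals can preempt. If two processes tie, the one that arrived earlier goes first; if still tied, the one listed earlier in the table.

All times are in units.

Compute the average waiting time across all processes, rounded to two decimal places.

7.17

Timeline: | P0 0-2 | P1 2-5 | P0 5-7 | P4 7-8 | P0 8-11 | P2 11-19 | P3 19-27 | P5 27-35 |
Completion: P0=11  P1=5  P2=19  P3=27  P4=8  P5=35
Turnaround (C−A): P0=11  P1=3  P2=15  P3=23  P4=1  P5=25
Waiting times: P0=4, P1=0, P2=7, P3=15, P4=0, P5=17
Average waiting = (4+0+7+15+0+17) / 6 = 43/6 = 7.17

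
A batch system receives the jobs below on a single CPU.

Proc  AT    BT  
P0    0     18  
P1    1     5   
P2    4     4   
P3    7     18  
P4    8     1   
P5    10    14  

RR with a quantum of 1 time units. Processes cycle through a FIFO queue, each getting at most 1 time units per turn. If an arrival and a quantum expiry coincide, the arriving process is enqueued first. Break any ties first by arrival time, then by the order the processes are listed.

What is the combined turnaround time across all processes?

Timeline: | P0 0-1 | P1 1-2 | P0 2-3 | P1 3-4 | P0 4-5 | P2 5-6 | P1 6-7 | P0 7-8 | P2 8-9 | P3 9-10 | P1 10-11 | P4 11-12 | P0 12-13 | P2 13-14 | P5 14-15 | P3 15-16 | P1 16-17 | P0 17-18 | P2 18-19 | P5 19-20 | P3 20-21 | P0 21-22 | P5 22-23 | P3 23-24 | P0 24-25 | P5 25-26 | P3 26-27 | P0 27-28 | P5 28-29 | P3 29-30 | P0 30-31 | P5 31-32 | P3 32-33 | P0 33-34 | P5 34-35 | P3 35-36 | P0 36-37 | P5 37-38 | P3 38-39 | P0 39-40 | P5 40-41 | P3 41-42 | P0 42-43 | P5 43-44 | P3 44-45 | P0 45-46 | P5 46-47 | P3 47-48 | P0 48-49 | P5 49-50 | P3 50-51 | P0 51-52 | P5 52-53 | P3 53-54 | P0 54-55 | P5 55-56 | P3 56-60 |
Completion: P0=55  P1=17  P2=19  P3=60  P4=12  P5=56
Turnaround (C−A): P0=55  P1=16  P2=15  P3=53  P4=4  P5=46
Turnaround = completion − arrival: P0=55, P1=16, P2=15, P3=53, P4=4, P5=46
Total turnaround = 55 + 16 + 15 + 53 + 4 + 46 = 189

189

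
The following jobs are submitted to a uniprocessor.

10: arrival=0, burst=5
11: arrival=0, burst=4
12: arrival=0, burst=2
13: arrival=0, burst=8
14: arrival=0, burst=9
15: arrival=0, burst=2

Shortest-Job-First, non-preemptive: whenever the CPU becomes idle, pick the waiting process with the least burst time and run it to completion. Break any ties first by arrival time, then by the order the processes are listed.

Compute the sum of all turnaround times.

78

Schedule: | 12 0-2 | 15 2-4 | 11 4-8 | 10 8-13 | 13 13-21 | 14 21-30 |
Completion: 10=13  11=8  12=2  13=21  14=30  15=4
Turnaround (C−A): 10=13  11=8  12=2  13=21  14=30  15=4
Turnaround = completion − arrival: 10=13, 11=8, 12=2, 13=21, 14=30, 15=4
Total turnaround = 13 + 8 + 2 + 21 + 30 + 4 = 78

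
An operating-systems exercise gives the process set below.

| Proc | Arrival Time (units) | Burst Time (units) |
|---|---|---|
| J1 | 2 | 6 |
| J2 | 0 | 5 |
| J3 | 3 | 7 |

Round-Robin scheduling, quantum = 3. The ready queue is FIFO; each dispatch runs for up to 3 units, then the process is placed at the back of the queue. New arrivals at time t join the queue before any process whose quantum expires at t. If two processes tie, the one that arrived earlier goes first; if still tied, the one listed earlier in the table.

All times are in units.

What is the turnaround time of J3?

Gantt: | J2 0-3 | J1 3-6 | J3 6-9 | J2 9-11 | J1 11-14 | J3 14-18 |
Completion: J1=14  J2=11  J3=18
Turnaround (C−A): J1=12  J2=11  J3=15
Turnaround(J3) = completion − arrival = 18 − 3 = 15

15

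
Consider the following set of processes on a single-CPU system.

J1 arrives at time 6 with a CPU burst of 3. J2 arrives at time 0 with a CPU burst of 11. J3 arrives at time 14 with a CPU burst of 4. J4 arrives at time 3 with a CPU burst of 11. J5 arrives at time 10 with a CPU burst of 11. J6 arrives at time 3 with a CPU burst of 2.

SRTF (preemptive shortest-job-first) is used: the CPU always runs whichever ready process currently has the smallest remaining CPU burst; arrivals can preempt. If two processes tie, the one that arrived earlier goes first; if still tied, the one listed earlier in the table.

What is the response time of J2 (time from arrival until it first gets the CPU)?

Gantt: | J2 0-3 | J6 3-5 | J2 5-6 | J1 6-9 | J2 9-16 | J3 16-20 | J4 20-31 | J5 31-42 |
Completion: J1=9  J2=16  J3=20  J4=31  J5=42  J6=5
Response(J2) = first start − arrival = 0 − 0 = 0

0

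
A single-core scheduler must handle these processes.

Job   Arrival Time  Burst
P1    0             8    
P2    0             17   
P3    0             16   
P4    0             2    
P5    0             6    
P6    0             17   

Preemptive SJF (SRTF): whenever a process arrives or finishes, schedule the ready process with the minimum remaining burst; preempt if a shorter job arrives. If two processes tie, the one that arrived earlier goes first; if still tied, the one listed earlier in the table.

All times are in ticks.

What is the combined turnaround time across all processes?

Timeline: | P4 0-2 | P5 2-8 | P1 8-16 | P3 16-32 | P2 32-49 | P6 49-66 |
Completion: P1=16  P2=49  P3=32  P4=2  P5=8  P6=66
Turnaround (C−A): P1=16  P2=49  P3=32  P4=2  P5=8  P6=66
Turnaround = completion − arrival: P1=16, P2=49, P3=32, P4=2, P5=8, P6=66
Total turnaround = 16 + 49 + 32 + 2 + 8 + 66 = 173

173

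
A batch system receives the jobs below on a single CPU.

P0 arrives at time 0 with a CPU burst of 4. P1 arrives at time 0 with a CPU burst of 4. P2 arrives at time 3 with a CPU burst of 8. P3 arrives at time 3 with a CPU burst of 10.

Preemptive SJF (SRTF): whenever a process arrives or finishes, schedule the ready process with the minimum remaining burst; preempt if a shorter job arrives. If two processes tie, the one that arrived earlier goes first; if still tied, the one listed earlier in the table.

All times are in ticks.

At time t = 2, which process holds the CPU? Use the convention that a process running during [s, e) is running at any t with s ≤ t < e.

P0

Timeline: | P0 0-4 | P1 4-8 | P2 8-16 | P3 16-26 |
Completion: P0=4  P1=8  P2=16  P3=26
Turnaround (C−A): P0=4  P1=8  P2=13  P3=23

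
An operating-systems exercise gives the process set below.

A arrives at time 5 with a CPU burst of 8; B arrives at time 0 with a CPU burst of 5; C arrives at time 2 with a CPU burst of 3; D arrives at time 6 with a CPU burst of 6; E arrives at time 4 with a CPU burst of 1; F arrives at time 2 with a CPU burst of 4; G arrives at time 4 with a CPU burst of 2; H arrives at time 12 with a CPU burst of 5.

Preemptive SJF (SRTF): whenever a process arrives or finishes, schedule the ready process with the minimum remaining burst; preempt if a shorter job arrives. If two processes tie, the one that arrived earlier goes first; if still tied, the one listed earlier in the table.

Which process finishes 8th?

Gantt: | B 0-5 | E 5-6 | G 6-8 | C 8-11 | F 11-15 | H 15-20 | D 20-26 | A 26-34 |
Completion: A=34  B=5  C=11  D=26  E=6  F=15  G=8  H=20
Turnaround (C−A): A=29  B=5  C=9  D=20  E=2  F=13  G=4  H=8
Finish order: B → E → G → C → F → H → D → A

A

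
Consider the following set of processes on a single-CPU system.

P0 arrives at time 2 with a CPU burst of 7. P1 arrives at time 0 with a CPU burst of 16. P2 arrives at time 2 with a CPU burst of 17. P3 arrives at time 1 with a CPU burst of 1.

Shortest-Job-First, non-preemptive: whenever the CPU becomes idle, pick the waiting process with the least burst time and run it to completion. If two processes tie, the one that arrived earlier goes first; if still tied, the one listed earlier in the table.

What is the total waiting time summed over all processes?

Gantt: | P1 0-16 | P3 16-17 | P0 17-24 | P2 24-41 |
Completion: P0=24  P1=16  P2=41  P3=17
Waiting = turnaround − burst: P0=15, P1=0, P2=22, P3=15
Total waiting = 15 + 0 + 22 + 15 = 52

52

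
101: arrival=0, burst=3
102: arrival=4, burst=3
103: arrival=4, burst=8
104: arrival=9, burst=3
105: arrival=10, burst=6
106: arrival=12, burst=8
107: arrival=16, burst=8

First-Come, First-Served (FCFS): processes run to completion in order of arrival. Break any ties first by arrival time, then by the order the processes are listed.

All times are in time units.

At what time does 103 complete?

Gantt: | 101 0-3 | idle 3-4 | 102 4-7 | 103 7-15 | 104 15-18 | 105 18-24 | 106 24-32 | 107 32-40 |
Completion: 101=3  102=7  103=15  104=18  105=24  106=32  107=40
Turnaround (C−A): 101=3  102=3  103=11  104=9  105=14  106=20  107=24

15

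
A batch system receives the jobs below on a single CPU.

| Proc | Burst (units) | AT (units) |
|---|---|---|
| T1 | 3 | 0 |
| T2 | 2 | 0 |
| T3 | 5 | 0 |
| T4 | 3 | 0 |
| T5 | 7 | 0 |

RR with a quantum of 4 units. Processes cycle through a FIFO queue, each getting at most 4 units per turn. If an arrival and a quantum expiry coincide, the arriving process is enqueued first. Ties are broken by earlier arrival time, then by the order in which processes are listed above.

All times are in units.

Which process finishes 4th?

T3

Gantt: | T1 0-3 | T2 3-5 | T3 5-9 | T4 9-12 | T5 12-16 | T3 16-17 | T5 17-20 |
Completion: T1=3  T2=5  T3=17  T4=12  T5=20
Turnaround (C−A): T1=3  T2=5  T3=17  T4=12  T5=20
Finish order: T1 → T2 → T4 → T3 → T5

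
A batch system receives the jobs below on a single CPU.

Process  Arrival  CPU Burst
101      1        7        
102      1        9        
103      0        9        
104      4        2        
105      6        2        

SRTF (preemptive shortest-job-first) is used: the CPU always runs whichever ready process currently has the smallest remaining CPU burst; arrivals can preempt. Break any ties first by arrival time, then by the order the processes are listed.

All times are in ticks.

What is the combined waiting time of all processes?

Gantt: | 103 0-1 | 101 1-4 | 104 4-6 | 105 6-8 | 101 8-12 | 103 12-20 | 102 20-29 |
Completion: 101=12  102=29  103=20  104=6  105=8
Turnaround (C−A): 101=11  102=28  103=20  104=2  105=2
Waiting = turnaround − burst: 101=4, 102=19, 103=11, 104=0, 105=0
Total waiting = 4 + 19 + 11 + 0 + 0 = 34

34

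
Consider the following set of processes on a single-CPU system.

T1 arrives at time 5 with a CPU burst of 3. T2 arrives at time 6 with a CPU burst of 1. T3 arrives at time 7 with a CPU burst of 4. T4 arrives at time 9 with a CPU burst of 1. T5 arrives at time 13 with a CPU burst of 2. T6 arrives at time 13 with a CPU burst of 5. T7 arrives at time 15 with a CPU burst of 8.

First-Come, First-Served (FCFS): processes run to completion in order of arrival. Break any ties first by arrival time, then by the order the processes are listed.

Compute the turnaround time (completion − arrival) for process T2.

Schedule: | idle 0-5 | T1 5-8 | T2 8-9 | T3 9-13 | T4 13-14 | T5 14-16 | T6 16-21 | T7 21-29 |
Completion: T1=8  T2=9  T3=13  T4=14  T5=16  T6=21  T7=29
Turnaround (C−A): T1=3  T2=3  T3=6  T4=5  T5=3  T6=8  T7=14
Turnaround(T2) = completion − arrival = 9 − 6 = 3

3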